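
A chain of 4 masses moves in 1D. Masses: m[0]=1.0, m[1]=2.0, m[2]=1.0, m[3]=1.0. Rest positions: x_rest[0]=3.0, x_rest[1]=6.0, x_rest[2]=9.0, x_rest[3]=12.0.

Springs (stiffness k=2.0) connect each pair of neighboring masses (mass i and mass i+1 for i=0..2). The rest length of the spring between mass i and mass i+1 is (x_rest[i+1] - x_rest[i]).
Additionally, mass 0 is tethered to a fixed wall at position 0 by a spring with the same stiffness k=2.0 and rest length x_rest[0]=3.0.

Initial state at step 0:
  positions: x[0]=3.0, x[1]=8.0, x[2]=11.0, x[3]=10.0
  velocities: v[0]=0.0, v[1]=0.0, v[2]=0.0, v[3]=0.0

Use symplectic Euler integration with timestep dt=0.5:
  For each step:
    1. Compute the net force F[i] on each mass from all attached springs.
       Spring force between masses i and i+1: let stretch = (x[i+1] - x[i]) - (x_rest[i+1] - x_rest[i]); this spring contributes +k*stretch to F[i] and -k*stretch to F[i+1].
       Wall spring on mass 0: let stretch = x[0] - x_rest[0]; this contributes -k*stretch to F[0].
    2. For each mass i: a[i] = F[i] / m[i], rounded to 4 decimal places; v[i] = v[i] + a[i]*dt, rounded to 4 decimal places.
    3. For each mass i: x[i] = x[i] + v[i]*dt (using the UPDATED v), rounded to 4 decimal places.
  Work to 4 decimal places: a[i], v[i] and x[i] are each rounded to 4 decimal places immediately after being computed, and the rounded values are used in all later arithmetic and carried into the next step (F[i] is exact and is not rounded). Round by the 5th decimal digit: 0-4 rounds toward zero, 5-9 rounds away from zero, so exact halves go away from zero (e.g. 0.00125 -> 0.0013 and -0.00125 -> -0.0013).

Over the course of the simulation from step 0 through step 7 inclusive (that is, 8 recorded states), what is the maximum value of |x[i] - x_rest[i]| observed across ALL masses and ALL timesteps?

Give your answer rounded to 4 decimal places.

Answer: 2.6562

Derivation:
Step 0: x=[3.0000 8.0000 11.0000 10.0000] v=[0.0000 0.0000 0.0000 0.0000]
Step 1: x=[4.0000 7.5000 9.0000 12.0000] v=[2.0000 -1.0000 -4.0000 4.0000]
Step 2: x=[4.7500 6.5000 7.7500 14.0000] v=[1.5000 -2.0000 -2.5000 4.0000]
Step 3: x=[4.0000 5.3750 9.0000 14.3750] v=[-1.5000 -2.2500 2.5000 0.7500]
Step 4: x=[1.9375 4.8125 11.1250 13.5625] v=[-4.1250 -1.1250 4.2500 -1.6250]
Step 5: x=[0.3438 5.1094 11.3125 13.0313] v=[-3.1875 0.5938 0.3750 -1.0625]
Step 6: x=[0.9610 5.7657 9.2579 13.1407] v=[1.2343 1.3126 -4.1093 0.2187]
Step 7: x=[3.5000 6.0939 7.3986 12.8087] v=[5.0780 0.6564 -3.7187 -0.6641]
Max displacement = 2.6562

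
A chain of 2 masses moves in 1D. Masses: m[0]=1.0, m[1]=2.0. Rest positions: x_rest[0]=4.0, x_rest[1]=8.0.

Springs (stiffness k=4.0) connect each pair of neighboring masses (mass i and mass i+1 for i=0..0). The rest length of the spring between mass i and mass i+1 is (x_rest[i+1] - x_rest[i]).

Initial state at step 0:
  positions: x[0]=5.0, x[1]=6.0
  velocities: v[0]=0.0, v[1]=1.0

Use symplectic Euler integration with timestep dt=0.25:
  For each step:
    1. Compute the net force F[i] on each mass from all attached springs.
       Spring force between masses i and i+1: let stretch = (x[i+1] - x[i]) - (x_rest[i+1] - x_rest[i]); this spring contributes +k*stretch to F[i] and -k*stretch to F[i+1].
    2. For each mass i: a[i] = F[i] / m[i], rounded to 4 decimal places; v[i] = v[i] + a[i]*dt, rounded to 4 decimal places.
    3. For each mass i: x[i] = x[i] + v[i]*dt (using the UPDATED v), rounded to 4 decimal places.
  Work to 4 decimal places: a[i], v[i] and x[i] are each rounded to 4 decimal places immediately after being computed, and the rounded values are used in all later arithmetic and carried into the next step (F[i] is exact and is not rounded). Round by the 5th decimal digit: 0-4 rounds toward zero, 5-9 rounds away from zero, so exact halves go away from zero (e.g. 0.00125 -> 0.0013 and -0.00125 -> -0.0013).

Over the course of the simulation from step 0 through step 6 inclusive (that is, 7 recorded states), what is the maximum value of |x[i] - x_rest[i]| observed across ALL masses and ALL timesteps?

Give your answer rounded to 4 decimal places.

Answer: 2.4868

Derivation:
Step 0: x=[5.0000 6.0000] v=[0.0000 1.0000]
Step 1: x=[4.2500 6.6250] v=[-3.0000 2.5000]
Step 2: x=[3.0938 7.4531] v=[-4.6250 3.3125]
Step 3: x=[2.0274 8.2363] v=[-4.2657 3.1329]
Step 4: x=[1.5132 8.7434] v=[-2.0568 2.0285]
Step 5: x=[1.8066 8.8468] v=[1.1734 0.4134]
Step 6: x=[2.8600 8.5701] v=[4.2136 -1.1067]
Max displacement = 2.4868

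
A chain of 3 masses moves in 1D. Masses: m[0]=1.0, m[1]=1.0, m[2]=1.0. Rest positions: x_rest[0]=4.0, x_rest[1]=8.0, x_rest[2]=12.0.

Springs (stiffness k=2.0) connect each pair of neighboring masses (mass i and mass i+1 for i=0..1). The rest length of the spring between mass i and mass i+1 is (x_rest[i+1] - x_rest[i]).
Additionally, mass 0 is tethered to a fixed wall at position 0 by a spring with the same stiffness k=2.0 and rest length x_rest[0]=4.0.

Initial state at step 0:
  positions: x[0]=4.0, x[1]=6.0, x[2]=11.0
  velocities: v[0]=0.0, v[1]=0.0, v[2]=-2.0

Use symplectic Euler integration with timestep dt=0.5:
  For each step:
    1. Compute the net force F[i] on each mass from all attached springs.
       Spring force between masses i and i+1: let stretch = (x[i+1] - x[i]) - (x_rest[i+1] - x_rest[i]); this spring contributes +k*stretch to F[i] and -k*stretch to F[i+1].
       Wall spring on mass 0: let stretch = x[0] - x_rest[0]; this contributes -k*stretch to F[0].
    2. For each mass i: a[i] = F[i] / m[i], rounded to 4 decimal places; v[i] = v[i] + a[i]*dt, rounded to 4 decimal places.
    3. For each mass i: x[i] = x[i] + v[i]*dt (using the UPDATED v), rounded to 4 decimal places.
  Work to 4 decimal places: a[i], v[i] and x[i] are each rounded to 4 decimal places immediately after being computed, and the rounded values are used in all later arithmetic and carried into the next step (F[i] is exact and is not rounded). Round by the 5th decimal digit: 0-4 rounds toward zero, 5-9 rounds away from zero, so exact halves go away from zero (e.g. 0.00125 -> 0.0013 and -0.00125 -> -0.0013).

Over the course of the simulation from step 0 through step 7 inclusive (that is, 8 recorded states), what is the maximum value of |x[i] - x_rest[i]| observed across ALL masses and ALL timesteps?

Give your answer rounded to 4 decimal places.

Step 0: x=[4.0000 6.0000 11.0000] v=[0.0000 0.0000 -2.0000]
Step 1: x=[3.0000 7.5000 9.5000] v=[-2.0000 3.0000 -3.0000]
Step 2: x=[2.7500 7.7500 9.0000] v=[-0.5000 0.5000 -1.0000]
Step 3: x=[3.6250 6.1250 9.8750] v=[1.7500 -3.2500 1.7500]
Step 4: x=[3.9375 5.1250 10.8750] v=[0.6250 -2.0000 2.0000]
Step 5: x=[2.8750 6.4063 11.0000] v=[-2.1250 2.5625 0.2500]
Step 6: x=[2.1407 8.2188 10.8282] v=[-1.4687 3.6249 -0.3437]
Step 7: x=[3.3751 8.2969 11.3517] v=[2.4687 0.1562 1.0469]
Max displacement = 3.0000

Answer: 3.0000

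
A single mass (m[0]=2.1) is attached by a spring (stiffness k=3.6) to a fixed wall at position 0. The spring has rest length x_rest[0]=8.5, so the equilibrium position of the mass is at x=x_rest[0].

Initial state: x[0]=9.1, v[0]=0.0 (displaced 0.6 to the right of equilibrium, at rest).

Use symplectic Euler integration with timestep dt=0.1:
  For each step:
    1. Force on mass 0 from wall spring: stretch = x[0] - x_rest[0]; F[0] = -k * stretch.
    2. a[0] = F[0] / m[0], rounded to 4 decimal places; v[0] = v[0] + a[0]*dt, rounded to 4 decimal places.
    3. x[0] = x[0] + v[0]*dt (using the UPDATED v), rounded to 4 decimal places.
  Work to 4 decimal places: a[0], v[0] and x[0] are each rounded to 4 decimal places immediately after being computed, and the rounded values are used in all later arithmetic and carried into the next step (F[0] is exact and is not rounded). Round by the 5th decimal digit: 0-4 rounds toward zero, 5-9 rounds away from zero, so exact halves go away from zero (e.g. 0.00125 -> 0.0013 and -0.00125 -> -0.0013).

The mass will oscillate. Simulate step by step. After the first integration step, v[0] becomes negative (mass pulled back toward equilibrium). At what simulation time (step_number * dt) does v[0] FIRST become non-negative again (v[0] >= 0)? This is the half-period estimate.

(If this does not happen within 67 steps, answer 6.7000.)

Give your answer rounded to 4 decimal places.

Answer: 2.4000

Derivation:
Step 0: x=[9.1000] v=[0.0000]
Step 1: x=[9.0897] v=[-0.1029]
Step 2: x=[9.0693] v=[-0.2040]
Step 3: x=[9.0391] v=[-0.3016]
Step 4: x=[8.9997] v=[-0.3940]
Step 5: x=[8.9517] v=[-0.4797]
Step 6: x=[8.8960] v=[-0.5571]
Step 7: x=[8.8335] v=[-0.6250]
Step 8: x=[8.7653] v=[-0.6822]
Step 9: x=[8.6925] v=[-0.7277]
Step 10: x=[8.6164] v=[-0.7607]
Step 11: x=[8.5383] v=[-0.7807]
Step 12: x=[8.4596] v=[-0.7873]
Step 13: x=[8.3816] v=[-0.7804]
Step 14: x=[8.3056] v=[-0.7601]
Step 15: x=[8.2329] v=[-0.7268]
Step 16: x=[8.1648] v=[-0.6810]
Step 17: x=[8.1025] v=[-0.6235]
Step 18: x=[8.0470] v=[-0.5554]
Step 19: x=[7.9992] v=[-0.4777]
Step 20: x=[7.9600] v=[-0.3919]
Step 21: x=[7.9301] v=[-0.2993]
Step 22: x=[7.9099] v=[-0.2016]
Step 23: x=[7.8999] v=[-0.1004]
Step 24: x=[7.9002] v=[0.0025]
First v>=0 after going negative at step 24, time=2.4000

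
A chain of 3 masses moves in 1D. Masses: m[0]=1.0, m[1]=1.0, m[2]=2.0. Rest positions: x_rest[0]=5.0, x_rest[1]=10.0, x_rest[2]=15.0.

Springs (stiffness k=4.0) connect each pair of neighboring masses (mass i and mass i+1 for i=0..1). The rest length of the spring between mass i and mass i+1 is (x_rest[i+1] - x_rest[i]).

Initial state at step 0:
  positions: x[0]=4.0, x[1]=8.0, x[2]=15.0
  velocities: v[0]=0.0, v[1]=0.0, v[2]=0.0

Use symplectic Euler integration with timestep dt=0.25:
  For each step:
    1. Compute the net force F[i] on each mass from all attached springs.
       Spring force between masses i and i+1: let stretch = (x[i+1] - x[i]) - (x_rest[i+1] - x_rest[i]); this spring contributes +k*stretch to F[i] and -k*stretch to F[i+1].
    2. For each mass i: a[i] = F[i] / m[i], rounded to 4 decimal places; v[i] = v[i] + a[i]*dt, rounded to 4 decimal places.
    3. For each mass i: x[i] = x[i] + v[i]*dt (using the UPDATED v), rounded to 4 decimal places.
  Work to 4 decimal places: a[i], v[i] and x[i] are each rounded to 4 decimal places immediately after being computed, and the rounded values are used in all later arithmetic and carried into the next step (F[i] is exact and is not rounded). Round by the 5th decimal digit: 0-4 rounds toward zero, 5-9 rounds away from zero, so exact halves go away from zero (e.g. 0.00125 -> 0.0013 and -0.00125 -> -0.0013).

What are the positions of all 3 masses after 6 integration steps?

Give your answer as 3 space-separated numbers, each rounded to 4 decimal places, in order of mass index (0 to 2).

Step 0: x=[4.0000 8.0000 15.0000] v=[0.0000 0.0000 0.0000]
Step 1: x=[3.7500 8.7500 14.7500] v=[-1.0000 3.0000 -1.0000]
Step 2: x=[3.5000 9.7500 14.3750] v=[-1.0000 4.0000 -1.5000]
Step 3: x=[3.5625 10.3438 14.0469] v=[0.2500 2.3750 -1.3125]
Step 4: x=[4.0703 10.1680 13.8809] v=[2.0313 -0.7032 -0.6641]
Step 5: x=[4.8526 9.3960 13.8758] v=[3.1290 -3.0880 -0.0206]
Step 6: x=[5.5207 8.6081 13.9357] v=[2.6724 -3.1516 0.2395]

Answer: 5.5207 8.6081 13.9357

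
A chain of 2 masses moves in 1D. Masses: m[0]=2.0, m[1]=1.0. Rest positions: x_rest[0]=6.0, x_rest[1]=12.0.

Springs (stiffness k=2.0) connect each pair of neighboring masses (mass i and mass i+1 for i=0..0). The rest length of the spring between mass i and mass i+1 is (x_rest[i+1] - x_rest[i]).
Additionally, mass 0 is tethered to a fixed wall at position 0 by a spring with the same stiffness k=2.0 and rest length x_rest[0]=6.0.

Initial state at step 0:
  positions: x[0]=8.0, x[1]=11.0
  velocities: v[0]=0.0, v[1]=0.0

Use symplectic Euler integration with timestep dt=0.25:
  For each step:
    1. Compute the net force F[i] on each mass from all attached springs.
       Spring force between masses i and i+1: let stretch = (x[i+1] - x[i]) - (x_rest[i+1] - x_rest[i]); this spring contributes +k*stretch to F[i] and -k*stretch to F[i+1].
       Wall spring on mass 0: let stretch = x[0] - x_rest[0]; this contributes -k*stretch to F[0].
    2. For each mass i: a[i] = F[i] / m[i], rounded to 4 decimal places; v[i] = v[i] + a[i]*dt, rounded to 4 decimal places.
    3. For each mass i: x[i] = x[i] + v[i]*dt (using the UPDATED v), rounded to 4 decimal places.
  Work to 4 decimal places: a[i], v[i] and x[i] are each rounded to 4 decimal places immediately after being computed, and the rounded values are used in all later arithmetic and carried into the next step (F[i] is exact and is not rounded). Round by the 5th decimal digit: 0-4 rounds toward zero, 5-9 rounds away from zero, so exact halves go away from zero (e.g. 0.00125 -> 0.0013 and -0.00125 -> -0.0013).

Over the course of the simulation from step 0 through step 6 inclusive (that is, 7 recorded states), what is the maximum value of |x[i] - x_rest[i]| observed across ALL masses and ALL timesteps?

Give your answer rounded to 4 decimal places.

Answer: 2.2486

Derivation:
Step 0: x=[8.0000 11.0000] v=[0.0000 0.0000]
Step 1: x=[7.6875 11.3750] v=[-1.2500 1.5000]
Step 2: x=[7.1250 12.0391] v=[-2.2500 2.6563]
Step 3: x=[6.4243 12.8389] v=[-2.8027 3.1993]
Step 4: x=[5.7230 13.5869] v=[-2.8051 2.9920]
Step 5: x=[5.1555 14.1019] v=[-2.2699 2.0601]
Step 6: x=[4.8250 14.2486] v=[-1.3222 0.5869]
Max displacement = 2.2486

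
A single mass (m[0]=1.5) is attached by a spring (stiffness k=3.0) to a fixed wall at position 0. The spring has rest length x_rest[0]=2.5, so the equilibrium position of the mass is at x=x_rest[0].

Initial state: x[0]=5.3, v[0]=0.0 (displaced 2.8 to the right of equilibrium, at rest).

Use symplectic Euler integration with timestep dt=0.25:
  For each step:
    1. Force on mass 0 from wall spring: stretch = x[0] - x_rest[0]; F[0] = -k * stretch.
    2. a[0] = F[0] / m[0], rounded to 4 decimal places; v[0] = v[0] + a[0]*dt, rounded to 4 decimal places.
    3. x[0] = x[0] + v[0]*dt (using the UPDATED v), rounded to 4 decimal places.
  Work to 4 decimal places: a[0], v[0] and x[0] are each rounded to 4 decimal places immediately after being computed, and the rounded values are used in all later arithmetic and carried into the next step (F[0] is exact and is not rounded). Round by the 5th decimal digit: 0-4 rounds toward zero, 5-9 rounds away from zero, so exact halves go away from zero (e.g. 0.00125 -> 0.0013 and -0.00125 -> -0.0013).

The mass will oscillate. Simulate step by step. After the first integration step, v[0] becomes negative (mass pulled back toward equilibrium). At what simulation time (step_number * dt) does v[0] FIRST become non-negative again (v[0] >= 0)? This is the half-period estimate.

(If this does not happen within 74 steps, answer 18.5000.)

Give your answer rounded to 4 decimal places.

Answer: 2.2500

Derivation:
Step 0: x=[5.3000] v=[0.0000]
Step 1: x=[4.9500] v=[-1.4000]
Step 2: x=[4.2938] v=[-2.6250]
Step 3: x=[3.4133] v=[-3.5219]
Step 4: x=[2.4187] v=[-3.9786]
Step 5: x=[1.4342] v=[-3.9380]
Step 6: x=[0.5829] v=[-3.4051]
Step 7: x=[-0.0288] v=[-2.4466]
Step 8: x=[-0.3244] v=[-1.1822]
Step 9: x=[-0.2669] v=[0.2300]
First v>=0 after going negative at step 9, time=2.2500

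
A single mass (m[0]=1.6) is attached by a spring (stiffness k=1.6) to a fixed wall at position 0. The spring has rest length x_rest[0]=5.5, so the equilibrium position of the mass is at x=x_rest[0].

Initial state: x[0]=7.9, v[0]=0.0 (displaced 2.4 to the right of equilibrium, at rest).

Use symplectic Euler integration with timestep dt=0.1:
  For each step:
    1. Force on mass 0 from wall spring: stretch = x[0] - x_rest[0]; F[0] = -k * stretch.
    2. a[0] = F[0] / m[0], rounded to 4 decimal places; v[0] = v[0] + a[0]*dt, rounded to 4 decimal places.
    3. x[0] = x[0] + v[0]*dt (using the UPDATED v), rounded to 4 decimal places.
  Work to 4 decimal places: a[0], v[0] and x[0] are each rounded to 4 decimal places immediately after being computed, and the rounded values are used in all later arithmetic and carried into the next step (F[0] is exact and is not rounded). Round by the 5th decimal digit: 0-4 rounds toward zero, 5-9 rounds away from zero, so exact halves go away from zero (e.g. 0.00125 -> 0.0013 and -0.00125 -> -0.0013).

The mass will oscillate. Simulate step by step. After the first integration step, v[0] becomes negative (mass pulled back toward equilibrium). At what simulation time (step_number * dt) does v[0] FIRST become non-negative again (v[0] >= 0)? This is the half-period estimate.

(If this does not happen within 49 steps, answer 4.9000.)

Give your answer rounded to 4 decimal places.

Step 0: x=[7.9000] v=[0.0000]
Step 1: x=[7.8760] v=[-0.2400]
Step 2: x=[7.8282] v=[-0.4776]
Step 3: x=[7.7572] v=[-0.7104]
Step 4: x=[7.6636] v=[-0.9361]
Step 5: x=[7.5484] v=[-1.1525]
Step 6: x=[7.4127] v=[-1.3573]
Step 7: x=[7.2578] v=[-1.5486]
Step 8: x=[7.0854] v=[-1.7244]
Step 9: x=[6.8971] v=[-1.8829]
Step 10: x=[6.6948] v=[-2.0226]
Step 11: x=[6.4806] v=[-2.1421]
Step 12: x=[6.2566] v=[-2.2402]
Step 13: x=[6.0250] v=[-2.3159]
Step 14: x=[5.7882] v=[-2.3684]
Step 15: x=[5.5485] v=[-2.3972]
Step 16: x=[5.3083] v=[-2.4021]
Step 17: x=[5.0700] v=[-2.3829]
Step 18: x=[4.8360] v=[-2.3399]
Step 19: x=[4.6087] v=[-2.2735]
Step 20: x=[4.3903] v=[-2.1844]
Step 21: x=[4.1830] v=[-2.0734]
Step 22: x=[3.9888] v=[-1.9417]
Step 23: x=[3.8097] v=[-1.7906]
Step 24: x=[3.6475] v=[-1.6216]
Step 25: x=[3.5039] v=[-1.4364]
Step 26: x=[3.3802] v=[-1.2368]
Step 27: x=[3.2777] v=[-1.0248]
Step 28: x=[3.1974] v=[-0.8026]
Step 29: x=[3.1402] v=[-0.5723]
Step 30: x=[3.1066] v=[-0.3363]
Step 31: x=[3.0969] v=[-0.0970]
Step 32: x=[3.1112] v=[0.1433]
First v>=0 after going negative at step 32, time=3.2000

Answer: 3.2000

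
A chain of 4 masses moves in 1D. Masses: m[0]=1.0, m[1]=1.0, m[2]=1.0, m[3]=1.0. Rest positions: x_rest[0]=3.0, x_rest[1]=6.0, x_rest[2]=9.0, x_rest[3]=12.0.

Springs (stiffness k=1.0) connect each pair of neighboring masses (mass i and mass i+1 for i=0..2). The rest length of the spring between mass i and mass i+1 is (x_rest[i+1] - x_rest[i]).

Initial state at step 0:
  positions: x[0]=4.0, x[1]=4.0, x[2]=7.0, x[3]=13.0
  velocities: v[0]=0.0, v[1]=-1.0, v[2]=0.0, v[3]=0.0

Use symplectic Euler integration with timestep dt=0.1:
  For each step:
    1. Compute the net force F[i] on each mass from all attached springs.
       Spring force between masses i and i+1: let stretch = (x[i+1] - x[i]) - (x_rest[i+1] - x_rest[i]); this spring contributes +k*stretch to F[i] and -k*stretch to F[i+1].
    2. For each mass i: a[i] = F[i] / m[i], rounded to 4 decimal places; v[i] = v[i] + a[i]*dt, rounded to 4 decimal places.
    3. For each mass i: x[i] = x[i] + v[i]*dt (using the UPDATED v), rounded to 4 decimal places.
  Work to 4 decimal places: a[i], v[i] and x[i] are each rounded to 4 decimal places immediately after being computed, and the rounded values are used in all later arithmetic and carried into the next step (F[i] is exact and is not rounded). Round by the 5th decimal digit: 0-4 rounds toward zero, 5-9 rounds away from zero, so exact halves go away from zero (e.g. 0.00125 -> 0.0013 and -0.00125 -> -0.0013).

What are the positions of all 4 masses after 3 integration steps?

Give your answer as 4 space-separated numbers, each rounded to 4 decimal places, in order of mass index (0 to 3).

Answer: 3.8190 3.8850 7.1731 12.8230

Derivation:
Step 0: x=[4.0000 4.0000 7.0000 13.0000] v=[0.0000 -1.0000 0.0000 0.0000]
Step 1: x=[3.9700 3.9300 7.0300 12.9700] v=[-0.3000 -0.7000 0.3000 -0.3000]
Step 2: x=[3.9096 3.8914 7.0884 12.9106] v=[-0.6040 -0.3860 0.5840 -0.5940]
Step 3: x=[3.8190 3.8850 7.1731 12.8230] v=[-0.9058 -0.0645 0.8465 -0.8762]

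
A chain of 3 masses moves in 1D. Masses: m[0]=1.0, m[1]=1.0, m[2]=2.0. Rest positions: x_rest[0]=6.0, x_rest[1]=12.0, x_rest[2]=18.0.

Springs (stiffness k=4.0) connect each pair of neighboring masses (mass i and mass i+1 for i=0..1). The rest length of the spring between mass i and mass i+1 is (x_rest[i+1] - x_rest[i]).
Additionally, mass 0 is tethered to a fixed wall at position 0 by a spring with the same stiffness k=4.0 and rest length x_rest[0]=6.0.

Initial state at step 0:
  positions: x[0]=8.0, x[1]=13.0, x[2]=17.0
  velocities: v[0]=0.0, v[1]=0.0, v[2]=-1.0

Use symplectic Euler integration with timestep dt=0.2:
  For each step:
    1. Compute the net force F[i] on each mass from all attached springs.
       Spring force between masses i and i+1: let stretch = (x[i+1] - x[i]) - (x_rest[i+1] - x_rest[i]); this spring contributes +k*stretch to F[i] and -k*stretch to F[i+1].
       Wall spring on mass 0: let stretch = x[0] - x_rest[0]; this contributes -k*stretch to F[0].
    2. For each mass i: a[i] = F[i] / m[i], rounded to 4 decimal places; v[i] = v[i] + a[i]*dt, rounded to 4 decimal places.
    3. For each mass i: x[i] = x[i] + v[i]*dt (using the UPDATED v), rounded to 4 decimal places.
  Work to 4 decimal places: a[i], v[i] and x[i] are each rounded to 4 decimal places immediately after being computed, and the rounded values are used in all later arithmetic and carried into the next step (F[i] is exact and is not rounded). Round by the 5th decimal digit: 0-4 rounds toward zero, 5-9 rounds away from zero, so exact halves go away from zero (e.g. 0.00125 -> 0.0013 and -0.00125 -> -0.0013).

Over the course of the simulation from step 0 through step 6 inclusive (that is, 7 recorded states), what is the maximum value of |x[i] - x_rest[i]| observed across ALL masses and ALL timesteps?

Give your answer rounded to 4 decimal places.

Step 0: x=[8.0000 13.0000 17.0000] v=[0.0000 0.0000 -1.0000]
Step 1: x=[7.5200 12.8400 16.9600] v=[-2.4000 -0.8000 -0.2000]
Step 2: x=[6.6880 12.4880 17.0704] v=[-4.1600 -1.7600 0.5520]
Step 3: x=[5.7139 11.9412 17.2942] v=[-4.8704 -2.7341 1.1190]
Step 4: x=[4.8220 11.2545 17.5698] v=[-4.4597 -3.4335 1.3778]
Step 5: x=[4.1877 10.5490 17.8201] v=[-3.1713 -3.5273 1.2517]
Step 6: x=[3.9012 9.9891 17.9688] v=[-1.4324 -2.7995 0.7433]
Max displacement = 2.0988

Answer: 2.0988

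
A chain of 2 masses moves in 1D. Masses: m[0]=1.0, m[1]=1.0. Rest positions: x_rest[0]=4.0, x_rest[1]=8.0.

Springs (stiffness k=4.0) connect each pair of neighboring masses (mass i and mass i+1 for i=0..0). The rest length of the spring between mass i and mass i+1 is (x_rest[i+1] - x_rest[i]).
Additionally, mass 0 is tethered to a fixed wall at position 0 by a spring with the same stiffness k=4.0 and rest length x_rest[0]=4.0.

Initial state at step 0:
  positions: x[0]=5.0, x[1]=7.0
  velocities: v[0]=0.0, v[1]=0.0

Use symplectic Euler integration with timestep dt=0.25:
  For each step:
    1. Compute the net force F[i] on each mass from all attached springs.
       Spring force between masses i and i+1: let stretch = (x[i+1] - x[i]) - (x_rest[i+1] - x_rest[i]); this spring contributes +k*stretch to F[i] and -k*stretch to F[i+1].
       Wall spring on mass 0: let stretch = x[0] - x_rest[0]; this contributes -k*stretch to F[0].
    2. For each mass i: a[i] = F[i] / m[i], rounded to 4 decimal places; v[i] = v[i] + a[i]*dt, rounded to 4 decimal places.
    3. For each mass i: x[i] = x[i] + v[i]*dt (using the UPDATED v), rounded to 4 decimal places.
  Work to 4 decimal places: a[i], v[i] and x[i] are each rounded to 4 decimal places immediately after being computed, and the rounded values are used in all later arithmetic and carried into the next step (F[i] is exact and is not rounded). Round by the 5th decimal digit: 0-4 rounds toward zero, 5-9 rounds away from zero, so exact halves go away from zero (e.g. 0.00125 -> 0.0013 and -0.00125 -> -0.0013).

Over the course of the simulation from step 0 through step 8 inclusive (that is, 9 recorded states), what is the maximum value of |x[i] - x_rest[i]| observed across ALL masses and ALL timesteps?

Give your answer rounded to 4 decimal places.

Step 0: x=[5.0000 7.0000] v=[0.0000 0.0000]
Step 1: x=[4.2500 7.5000] v=[-3.0000 2.0000]
Step 2: x=[3.2500 8.1875] v=[-4.0000 2.7500]
Step 3: x=[2.6719 8.6406] v=[-2.3125 1.8125]
Step 4: x=[2.9180 8.6016] v=[0.9843 -0.1562]
Step 5: x=[3.8555 8.1417] v=[3.7499 -1.8398]
Step 6: x=[4.9007 7.6102] v=[4.1806 -2.1260]
Step 7: x=[5.3981 7.4013] v=[1.9894 -0.8355]
Step 8: x=[5.0467 7.6916] v=[-1.4055 1.1613]
Max displacement = 1.3981

Answer: 1.3981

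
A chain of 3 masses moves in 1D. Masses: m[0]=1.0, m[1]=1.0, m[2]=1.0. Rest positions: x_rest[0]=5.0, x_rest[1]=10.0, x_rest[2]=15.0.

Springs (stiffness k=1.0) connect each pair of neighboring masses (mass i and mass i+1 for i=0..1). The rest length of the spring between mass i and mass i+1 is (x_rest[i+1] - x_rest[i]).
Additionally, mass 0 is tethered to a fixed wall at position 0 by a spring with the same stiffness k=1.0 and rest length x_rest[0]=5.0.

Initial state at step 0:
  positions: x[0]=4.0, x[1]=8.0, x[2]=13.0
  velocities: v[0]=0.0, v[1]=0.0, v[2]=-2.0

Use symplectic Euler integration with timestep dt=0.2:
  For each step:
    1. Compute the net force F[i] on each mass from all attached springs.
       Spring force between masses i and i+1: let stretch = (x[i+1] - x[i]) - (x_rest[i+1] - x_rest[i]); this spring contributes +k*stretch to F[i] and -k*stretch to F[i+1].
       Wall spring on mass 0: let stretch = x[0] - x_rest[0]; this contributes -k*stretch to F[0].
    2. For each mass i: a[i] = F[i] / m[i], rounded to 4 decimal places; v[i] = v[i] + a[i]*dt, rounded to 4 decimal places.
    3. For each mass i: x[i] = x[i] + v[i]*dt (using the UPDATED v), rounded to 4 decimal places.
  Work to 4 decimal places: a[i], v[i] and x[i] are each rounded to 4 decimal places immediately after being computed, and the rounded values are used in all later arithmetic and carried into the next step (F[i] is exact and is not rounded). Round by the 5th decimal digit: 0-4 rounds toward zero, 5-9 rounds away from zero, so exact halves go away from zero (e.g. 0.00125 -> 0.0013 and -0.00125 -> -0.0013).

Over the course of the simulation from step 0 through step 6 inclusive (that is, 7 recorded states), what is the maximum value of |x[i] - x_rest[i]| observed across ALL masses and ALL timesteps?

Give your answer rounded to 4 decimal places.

Step 0: x=[4.0000 8.0000 13.0000] v=[0.0000 0.0000 -2.0000]
Step 1: x=[4.0000 8.0400 12.6000] v=[0.0000 0.2000 -2.0000]
Step 2: x=[4.0016 8.1008 12.2176] v=[0.0080 0.3040 -1.9120]
Step 3: x=[4.0071 8.1623 11.8705] v=[0.0275 0.3075 -1.7354]
Step 4: x=[4.0185 8.2059 11.5751] v=[0.0571 0.2181 -1.4770]
Step 5: x=[4.0367 8.2168 11.3449] v=[0.0909 0.0545 -1.1508]
Step 6: x=[4.0606 8.1856 11.1896] v=[0.1196 -0.1559 -0.7764]
Max displacement = 3.8104

Answer: 3.8104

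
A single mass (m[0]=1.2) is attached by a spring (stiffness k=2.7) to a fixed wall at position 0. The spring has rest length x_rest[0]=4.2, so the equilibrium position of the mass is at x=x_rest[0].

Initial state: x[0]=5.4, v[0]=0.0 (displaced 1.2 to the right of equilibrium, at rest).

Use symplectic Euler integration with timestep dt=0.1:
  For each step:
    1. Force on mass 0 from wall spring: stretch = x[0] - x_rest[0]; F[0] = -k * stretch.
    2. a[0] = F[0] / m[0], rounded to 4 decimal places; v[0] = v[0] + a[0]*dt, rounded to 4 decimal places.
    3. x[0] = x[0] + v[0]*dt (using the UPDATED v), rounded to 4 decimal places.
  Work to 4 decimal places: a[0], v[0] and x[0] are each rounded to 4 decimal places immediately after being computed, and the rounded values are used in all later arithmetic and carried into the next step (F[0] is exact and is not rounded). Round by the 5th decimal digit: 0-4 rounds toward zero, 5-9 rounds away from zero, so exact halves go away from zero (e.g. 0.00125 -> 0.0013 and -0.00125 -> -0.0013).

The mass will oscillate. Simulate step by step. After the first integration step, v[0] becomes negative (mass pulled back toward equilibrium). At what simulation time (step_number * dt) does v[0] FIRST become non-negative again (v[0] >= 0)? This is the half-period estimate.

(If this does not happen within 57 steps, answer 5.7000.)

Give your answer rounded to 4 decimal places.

Step 0: x=[5.4000] v=[0.0000]
Step 1: x=[5.3730] v=[-0.2700]
Step 2: x=[5.3196] v=[-0.5339]
Step 3: x=[5.2410] v=[-0.7858]
Step 4: x=[5.1390] v=[-1.0200]
Step 5: x=[5.0159] v=[-1.2313]
Step 6: x=[4.8744] v=[-1.4149]
Step 7: x=[4.7177] v=[-1.5666]
Step 8: x=[4.5494] v=[-1.6831]
Step 9: x=[4.3732] v=[-1.7617]
Step 10: x=[4.1931] v=[-1.8007]
Step 11: x=[4.0132] v=[-1.7992]
Step 12: x=[3.8375] v=[-1.7572]
Step 13: x=[3.6699] v=[-1.6756]
Step 14: x=[3.5143] v=[-1.5563]
Step 15: x=[3.3741] v=[-1.4020]
Step 16: x=[3.2525] v=[-1.2162]
Step 17: x=[3.1522] v=[-1.0030]
Step 18: x=[3.0755] v=[-0.7672]
Step 19: x=[3.0241] v=[-0.5142]
Step 20: x=[2.9991] v=[-0.2496]
Step 21: x=[3.0012] v=[0.0206]
First v>=0 after going negative at step 21, time=2.1000

Answer: 2.1000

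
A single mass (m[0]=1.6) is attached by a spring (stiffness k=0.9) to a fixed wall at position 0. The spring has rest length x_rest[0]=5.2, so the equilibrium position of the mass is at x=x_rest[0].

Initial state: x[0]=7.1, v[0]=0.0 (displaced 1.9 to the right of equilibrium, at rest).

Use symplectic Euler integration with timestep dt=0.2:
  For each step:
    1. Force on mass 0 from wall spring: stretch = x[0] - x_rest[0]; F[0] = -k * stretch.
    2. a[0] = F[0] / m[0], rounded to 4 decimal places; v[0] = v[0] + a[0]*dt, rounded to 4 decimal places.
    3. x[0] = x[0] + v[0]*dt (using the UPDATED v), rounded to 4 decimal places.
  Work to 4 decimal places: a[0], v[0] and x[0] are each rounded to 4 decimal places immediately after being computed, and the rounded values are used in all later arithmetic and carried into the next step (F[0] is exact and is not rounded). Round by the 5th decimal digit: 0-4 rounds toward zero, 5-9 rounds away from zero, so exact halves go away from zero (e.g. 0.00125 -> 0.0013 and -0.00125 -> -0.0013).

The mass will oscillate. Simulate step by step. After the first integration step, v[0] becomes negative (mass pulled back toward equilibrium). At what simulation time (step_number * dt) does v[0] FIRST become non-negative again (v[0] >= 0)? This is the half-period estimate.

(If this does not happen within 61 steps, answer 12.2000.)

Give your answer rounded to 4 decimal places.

Answer: 4.2000

Derivation:
Step 0: x=[7.1000] v=[0.0000]
Step 1: x=[7.0572] v=[-0.2138]
Step 2: x=[6.9727] v=[-0.4227]
Step 3: x=[6.8483] v=[-0.6221]
Step 4: x=[6.6868] v=[-0.8075]
Step 5: x=[6.4918] v=[-0.9748]
Step 6: x=[6.2678] v=[-1.1201]
Step 7: x=[6.0198] v=[-1.2402]
Step 8: x=[5.7533] v=[-1.3324]
Step 9: x=[5.4744] v=[-1.3946]
Step 10: x=[5.1893] v=[-1.4255]
Step 11: x=[4.9044] v=[-1.4243]
Step 12: x=[4.6262] v=[-1.3910]
Step 13: x=[4.3609] v=[-1.3264]
Step 14: x=[4.1145] v=[-1.2320]
Step 15: x=[3.8925] v=[-1.1099]
Step 16: x=[3.6999] v=[-0.9628]
Step 17: x=[3.5411] v=[-0.7940]
Step 18: x=[3.4196] v=[-0.6074]
Step 19: x=[3.3382] v=[-0.4071]
Step 20: x=[3.2987] v=[-0.1976]
Step 21: x=[3.3020] v=[0.0163]
First v>=0 after going negative at step 21, time=4.2000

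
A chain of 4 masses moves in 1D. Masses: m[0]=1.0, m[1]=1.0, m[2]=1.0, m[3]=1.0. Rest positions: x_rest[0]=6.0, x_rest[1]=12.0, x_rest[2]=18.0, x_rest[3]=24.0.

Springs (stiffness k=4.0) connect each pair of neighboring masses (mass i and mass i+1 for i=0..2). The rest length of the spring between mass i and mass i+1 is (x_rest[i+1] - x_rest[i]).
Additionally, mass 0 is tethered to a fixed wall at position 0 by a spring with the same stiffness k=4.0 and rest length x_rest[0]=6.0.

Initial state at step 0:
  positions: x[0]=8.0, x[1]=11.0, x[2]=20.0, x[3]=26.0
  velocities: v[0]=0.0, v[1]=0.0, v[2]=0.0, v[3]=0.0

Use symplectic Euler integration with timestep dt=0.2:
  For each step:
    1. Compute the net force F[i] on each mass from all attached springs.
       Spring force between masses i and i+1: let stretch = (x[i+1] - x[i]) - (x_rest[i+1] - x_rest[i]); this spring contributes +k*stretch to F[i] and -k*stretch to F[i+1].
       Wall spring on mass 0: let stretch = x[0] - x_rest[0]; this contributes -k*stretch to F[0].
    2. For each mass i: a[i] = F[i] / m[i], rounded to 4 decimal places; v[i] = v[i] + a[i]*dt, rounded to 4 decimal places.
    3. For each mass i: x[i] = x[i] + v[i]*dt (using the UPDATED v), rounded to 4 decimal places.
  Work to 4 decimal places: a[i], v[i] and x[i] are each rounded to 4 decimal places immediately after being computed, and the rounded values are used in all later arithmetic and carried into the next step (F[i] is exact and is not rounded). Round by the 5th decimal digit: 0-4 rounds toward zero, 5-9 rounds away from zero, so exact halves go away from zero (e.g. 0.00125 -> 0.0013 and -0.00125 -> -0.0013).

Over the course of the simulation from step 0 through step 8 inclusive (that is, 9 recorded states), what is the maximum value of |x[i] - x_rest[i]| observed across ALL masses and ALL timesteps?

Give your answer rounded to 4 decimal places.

Step 0: x=[8.0000 11.0000 20.0000 26.0000] v=[0.0000 0.0000 0.0000 0.0000]
Step 1: x=[7.2000 11.9600 19.5200 26.0000] v=[-4.0000 4.8000 -2.4000 0.0000]
Step 2: x=[6.0096 13.3680 18.8672 25.9232] v=[-5.9520 7.0400 -3.2640 -0.3840]
Step 3: x=[5.0350 14.4785 18.4635 25.6774] v=[-4.8730 5.5526 -2.0186 -1.2288]
Step 4: x=[4.7658 14.7157 18.5764 25.2374] v=[-1.3462 1.1858 0.5645 -2.1999]
Step 5: x=[5.3260 13.9786 19.1373 24.6917] v=[2.8011 -3.6856 2.8047 -2.7287]
Step 6: x=[6.4185 12.6825 19.7616 24.2173] v=[5.4624 -6.4807 3.1213 -2.3722]
Step 7: x=[7.4863 11.5168 19.9661 23.9899] v=[5.3388 -5.8286 1.0226 -1.1368]
Step 8: x=[8.0011 11.0581 19.4625 24.0787] v=[2.5742 -2.2936 -2.5178 0.4442]
Max displacement = 2.7157

Answer: 2.7157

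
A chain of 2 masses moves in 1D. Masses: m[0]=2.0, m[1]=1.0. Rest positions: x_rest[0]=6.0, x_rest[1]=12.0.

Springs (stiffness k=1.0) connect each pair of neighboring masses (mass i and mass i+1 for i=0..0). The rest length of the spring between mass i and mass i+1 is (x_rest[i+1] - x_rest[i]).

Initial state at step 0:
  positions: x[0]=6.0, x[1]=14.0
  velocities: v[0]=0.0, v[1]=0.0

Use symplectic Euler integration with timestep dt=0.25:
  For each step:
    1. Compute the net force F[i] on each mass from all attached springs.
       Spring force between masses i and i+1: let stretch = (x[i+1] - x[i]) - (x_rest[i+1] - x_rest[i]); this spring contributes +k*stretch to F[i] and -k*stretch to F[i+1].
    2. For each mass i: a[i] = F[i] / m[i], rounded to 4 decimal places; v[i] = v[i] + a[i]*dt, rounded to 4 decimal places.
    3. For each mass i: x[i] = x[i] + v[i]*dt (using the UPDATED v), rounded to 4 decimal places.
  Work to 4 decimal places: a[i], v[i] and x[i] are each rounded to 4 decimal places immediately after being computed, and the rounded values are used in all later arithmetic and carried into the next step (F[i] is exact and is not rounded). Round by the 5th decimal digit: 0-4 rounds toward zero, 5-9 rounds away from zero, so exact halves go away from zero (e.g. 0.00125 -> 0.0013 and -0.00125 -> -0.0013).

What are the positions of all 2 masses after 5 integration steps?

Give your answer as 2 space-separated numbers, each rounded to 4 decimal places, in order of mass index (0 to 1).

Step 0: x=[6.0000 14.0000] v=[0.0000 0.0000]
Step 1: x=[6.0625 13.8750] v=[0.2500 -0.5000]
Step 2: x=[6.1817 13.6367] v=[0.4766 -0.9531]
Step 3: x=[6.3463 13.3075] v=[0.6585 -1.3169]
Step 4: x=[6.5410 12.9182] v=[0.7787 -1.5572]
Step 5: x=[6.7475 12.5053] v=[0.8259 -1.6515]

Answer: 6.7475 12.5053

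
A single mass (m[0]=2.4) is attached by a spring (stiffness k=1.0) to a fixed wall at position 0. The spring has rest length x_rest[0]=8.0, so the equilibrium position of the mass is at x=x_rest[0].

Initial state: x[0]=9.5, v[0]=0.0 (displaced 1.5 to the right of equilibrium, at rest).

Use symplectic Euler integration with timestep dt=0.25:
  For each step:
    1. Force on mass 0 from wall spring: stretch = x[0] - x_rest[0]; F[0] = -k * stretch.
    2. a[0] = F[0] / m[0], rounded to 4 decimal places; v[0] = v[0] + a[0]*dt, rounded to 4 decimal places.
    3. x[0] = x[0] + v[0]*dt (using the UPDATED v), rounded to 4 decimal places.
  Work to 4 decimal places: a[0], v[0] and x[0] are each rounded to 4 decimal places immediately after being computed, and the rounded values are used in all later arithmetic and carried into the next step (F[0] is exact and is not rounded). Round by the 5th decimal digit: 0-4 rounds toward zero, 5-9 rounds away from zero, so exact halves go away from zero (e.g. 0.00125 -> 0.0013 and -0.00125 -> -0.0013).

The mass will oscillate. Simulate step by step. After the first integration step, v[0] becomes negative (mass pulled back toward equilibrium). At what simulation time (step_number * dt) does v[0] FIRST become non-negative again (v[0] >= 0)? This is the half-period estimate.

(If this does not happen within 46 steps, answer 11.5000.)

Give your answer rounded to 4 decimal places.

Answer: 5.0000

Derivation:
Step 0: x=[9.5000] v=[0.0000]
Step 1: x=[9.4609] v=[-0.1563]
Step 2: x=[9.3838] v=[-0.3085]
Step 3: x=[9.2706] v=[-0.4527]
Step 4: x=[9.1243] v=[-0.5851]
Step 5: x=[8.9488] v=[-0.7022]
Step 6: x=[8.7486] v=[-0.8010]
Step 7: x=[8.5289] v=[-0.8790]
Step 8: x=[8.2954] v=[-0.9341]
Step 9: x=[8.0542] v=[-0.9649]
Step 10: x=[7.8116] v=[-0.9706]
Step 11: x=[7.5739] v=[-0.9510]
Step 12: x=[7.3473] v=[-0.9066]
Step 13: x=[7.1377] v=[-0.8386]
Step 14: x=[6.9505] v=[-0.7488]
Step 15: x=[6.7906] v=[-0.6395]
Step 16: x=[6.6622] v=[-0.5135]
Step 17: x=[6.5687] v=[-0.3742]
Step 18: x=[6.5124] v=[-0.2251]
Step 19: x=[6.4949] v=[-0.0702]
Step 20: x=[6.5166] v=[0.0866]
First v>=0 after going negative at step 20, time=5.0000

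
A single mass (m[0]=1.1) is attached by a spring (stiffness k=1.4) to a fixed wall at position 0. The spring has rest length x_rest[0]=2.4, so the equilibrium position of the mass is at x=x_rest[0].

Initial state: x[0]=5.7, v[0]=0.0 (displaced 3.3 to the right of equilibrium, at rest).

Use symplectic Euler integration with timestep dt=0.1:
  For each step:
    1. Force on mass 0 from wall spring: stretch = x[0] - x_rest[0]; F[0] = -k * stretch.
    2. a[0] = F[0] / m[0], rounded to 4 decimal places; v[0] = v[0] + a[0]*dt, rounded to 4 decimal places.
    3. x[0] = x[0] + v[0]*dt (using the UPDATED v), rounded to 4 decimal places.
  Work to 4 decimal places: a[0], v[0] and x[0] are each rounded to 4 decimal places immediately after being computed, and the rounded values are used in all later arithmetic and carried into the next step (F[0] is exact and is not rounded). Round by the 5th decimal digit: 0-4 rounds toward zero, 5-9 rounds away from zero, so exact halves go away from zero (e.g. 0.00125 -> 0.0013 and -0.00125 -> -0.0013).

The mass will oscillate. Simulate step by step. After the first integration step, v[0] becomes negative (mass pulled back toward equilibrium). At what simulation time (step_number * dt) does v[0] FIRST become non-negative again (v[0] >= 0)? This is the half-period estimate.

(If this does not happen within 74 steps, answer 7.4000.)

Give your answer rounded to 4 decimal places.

Answer: 2.8000

Derivation:
Step 0: x=[5.7000] v=[0.0000]
Step 1: x=[5.6580] v=[-0.4200]
Step 2: x=[5.5745] v=[-0.8347]
Step 3: x=[5.4506] v=[-1.2387]
Step 4: x=[5.2879] v=[-1.6270]
Step 5: x=[5.0884] v=[-1.9946]
Step 6: x=[4.8547] v=[-2.3368]
Step 7: x=[4.5898] v=[-2.6492]
Step 8: x=[4.2970] v=[-2.9279]
Step 9: x=[3.9801] v=[-3.1693]
Step 10: x=[3.6431] v=[-3.3704]
Step 11: x=[3.2902] v=[-3.5286]
Step 12: x=[2.9260] v=[-3.6419]
Step 13: x=[2.5551] v=[-3.7089]
Step 14: x=[2.1822] v=[-3.7286]
Step 15: x=[1.8121] v=[-3.7009]
Step 16: x=[1.4495] v=[-3.6261]
Step 17: x=[1.0990] v=[-3.5051]
Step 18: x=[0.7651] v=[-3.3395]
Step 19: x=[0.4520] v=[-3.1314]
Step 20: x=[0.1637] v=[-2.8835]
Step 21: x=[-0.0962] v=[-2.5989]
Step 22: x=[-0.3243] v=[-2.2812]
Step 23: x=[-0.5178] v=[-1.9345]
Step 24: x=[-0.6741] v=[-1.5631]
Step 25: x=[-0.7913] v=[-1.1719]
Step 26: x=[-0.8679] v=[-0.7657]
Step 27: x=[-0.9029] v=[-0.3498]
Step 28: x=[-0.8958] v=[0.0706]
First v>=0 after going negative at step 28, time=2.8000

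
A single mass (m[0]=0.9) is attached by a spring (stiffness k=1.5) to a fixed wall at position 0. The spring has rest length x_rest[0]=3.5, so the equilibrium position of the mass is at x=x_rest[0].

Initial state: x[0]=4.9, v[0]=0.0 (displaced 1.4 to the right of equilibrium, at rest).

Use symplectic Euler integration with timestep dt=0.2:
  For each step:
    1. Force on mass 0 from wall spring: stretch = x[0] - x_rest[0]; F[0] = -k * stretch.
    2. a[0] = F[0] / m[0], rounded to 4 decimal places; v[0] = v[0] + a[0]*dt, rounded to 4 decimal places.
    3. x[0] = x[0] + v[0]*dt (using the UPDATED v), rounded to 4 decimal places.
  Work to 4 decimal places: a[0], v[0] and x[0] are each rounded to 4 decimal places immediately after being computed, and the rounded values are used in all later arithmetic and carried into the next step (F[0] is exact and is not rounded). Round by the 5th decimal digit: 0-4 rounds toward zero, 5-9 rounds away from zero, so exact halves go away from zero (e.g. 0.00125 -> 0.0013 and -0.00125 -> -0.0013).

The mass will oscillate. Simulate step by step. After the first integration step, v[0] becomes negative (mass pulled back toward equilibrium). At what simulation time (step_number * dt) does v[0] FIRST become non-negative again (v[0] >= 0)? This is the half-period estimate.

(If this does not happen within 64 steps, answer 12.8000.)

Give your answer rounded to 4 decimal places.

Step 0: x=[4.9000] v=[0.0000]
Step 1: x=[4.8067] v=[-0.4667]
Step 2: x=[4.6262] v=[-0.9023]
Step 3: x=[4.3707] v=[-1.2777]
Step 4: x=[4.0571] v=[-1.5679]
Step 5: x=[3.7064] v=[-1.7536]
Step 6: x=[3.3419] v=[-1.8224]
Step 7: x=[2.9880] v=[-1.7697]
Step 8: x=[2.6682] v=[-1.5990]
Step 9: x=[2.4039] v=[-1.3217]
Step 10: x=[2.2126] v=[-0.9563]
Step 11: x=[2.1072] v=[-0.5272]
Step 12: x=[2.0946] v=[-0.0629]
Step 13: x=[2.1757] v=[0.4056]
First v>=0 after going negative at step 13, time=2.6000

Answer: 2.6000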